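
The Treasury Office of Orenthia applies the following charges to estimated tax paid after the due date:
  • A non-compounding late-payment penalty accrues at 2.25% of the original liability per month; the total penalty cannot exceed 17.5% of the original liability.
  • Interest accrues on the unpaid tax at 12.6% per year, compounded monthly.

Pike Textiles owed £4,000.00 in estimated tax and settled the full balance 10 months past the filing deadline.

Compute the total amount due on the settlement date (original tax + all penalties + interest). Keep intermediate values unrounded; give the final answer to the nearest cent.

£5,140.41

Penalty (uncapped): 10 × 2.25% × £4,000.00 = £900.00; cap = 17.5% × £4,000.00 = £700.00 → penalty = £700.00
Interest (12.6%/yr ÷ 12 = 1.05%/month): £4,000.00 × ((1 + 0.0105)^10 − 1) = £440.4110…
Total = £4,000.00 + £700.0000 + £440.4110… = £5,140.41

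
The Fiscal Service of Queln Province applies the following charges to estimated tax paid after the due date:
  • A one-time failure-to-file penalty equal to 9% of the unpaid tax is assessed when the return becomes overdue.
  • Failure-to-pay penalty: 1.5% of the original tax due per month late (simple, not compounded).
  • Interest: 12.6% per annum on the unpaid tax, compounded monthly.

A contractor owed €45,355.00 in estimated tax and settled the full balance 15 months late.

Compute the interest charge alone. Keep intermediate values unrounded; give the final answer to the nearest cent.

Interest (12.6%/yr ÷ 12 = 1.05%/month): €45,355.00 × ((1 + 0.0105)^15 − 1) = €7,693.1129…

€7,693.11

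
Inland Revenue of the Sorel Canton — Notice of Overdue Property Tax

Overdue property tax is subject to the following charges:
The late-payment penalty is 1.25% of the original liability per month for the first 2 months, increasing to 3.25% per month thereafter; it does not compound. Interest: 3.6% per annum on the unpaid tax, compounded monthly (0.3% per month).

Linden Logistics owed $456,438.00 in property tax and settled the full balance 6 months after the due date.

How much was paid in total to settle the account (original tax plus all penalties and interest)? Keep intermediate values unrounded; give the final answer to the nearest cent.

Penalty, months 1–2: 2 × 1.25% × $456,438.00 = $11,410.95
Penalty, months 3–6: 4 × 3.25% × $456,438.00 = $59,336.94
Interest: $456,438.00 × ((1 + 0.003)^6 − 1) = $456,438.00 × 0.0181355… = $8,277.7502…
Total = $456,438.00 + $70,747.8900 + $8,277.7502… = $535,463.64

$535,463.64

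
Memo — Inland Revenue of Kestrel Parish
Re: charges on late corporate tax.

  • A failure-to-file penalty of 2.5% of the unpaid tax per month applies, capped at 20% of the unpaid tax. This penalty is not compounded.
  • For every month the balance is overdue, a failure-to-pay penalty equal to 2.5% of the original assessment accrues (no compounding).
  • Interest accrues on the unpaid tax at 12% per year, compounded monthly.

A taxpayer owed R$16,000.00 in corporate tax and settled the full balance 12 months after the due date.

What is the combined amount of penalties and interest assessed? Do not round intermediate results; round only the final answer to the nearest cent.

R$10,029.20

Failure-to-file: 12 × 2.5% × R$16,000.00 = R$4,800.00, capped at 20% × R$16,000.00 = R$3,200.00
Failure-to-pay penalty = 2.5% × R$16,000.00 × 12 mo = R$4,800.00
Interest (12%/yr ÷ 12 = 1%/month): R$16,000.00 × ((1 + 0.01)^12 − 1) = R$2,029.2005…
Penalties + interest = R$8,000.0000 + R$2,029.2005… = R$10,029.20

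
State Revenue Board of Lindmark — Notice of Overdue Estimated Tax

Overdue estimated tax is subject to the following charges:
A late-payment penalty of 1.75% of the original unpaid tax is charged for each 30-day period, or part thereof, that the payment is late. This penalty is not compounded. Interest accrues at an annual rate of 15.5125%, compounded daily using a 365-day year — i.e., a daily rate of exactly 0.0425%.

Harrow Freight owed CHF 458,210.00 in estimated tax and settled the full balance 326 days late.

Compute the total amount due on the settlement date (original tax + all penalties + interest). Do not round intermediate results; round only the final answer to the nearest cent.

Penalty periods: ⌈326/30⌉ = 11; penalty = 11 × 1.75% × CHF 458,210.00 = CHF 88,205.43…
Interest: CHF 458,210.00 × ((1 + 0.000425)^326 − 1) = CHF 458,210.00 × 0.14857330… = CHF 68,077.7734…
Total = CHF 458,210.00 + CHF 88,205.4250 + CHF 68,077.7734… = CHF 614,493.20

CHF 614,493.20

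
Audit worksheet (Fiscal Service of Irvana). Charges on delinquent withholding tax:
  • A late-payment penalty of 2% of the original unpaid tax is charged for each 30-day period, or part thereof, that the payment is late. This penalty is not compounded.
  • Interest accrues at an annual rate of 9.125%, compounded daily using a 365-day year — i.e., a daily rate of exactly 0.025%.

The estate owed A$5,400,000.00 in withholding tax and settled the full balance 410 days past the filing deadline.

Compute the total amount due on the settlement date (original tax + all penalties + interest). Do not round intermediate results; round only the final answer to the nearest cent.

Penalty periods: ⌈410/30⌉ = 14; penalty = 14 × 2% × A$5,400,000.00 = A$1,512,000.00
Interest: A$5,400,000.00 × ((1 + 0.00025)^410 − 1) = A$5,400,000.00 × 0.10792311… = A$582,784.7882…
Total = A$5,400,000.00 + A$1,512,000.0000 + A$582,784.7882… = A$7,494,784.79

A$7,494,784.79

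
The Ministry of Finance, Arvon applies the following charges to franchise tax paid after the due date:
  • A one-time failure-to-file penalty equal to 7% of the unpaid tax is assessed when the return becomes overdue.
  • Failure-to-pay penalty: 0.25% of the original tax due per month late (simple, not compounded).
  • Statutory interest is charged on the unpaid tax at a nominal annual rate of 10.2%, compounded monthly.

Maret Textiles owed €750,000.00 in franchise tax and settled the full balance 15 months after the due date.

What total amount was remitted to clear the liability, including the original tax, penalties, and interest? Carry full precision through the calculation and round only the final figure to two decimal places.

€932,154.70

Failure-to-file penalty: 7% × €750,000.00 = €52,500.00
Failure-to-pay penalty: 15 × 0.25% × €750,000.00 = €28,125.00
Interest (10.2%/yr ÷ 12 = 0.85%/month): €750,000.00 × ((1 + 0.0085)^15 − 1) = €101,529.7031…
Total = €750,000.00 + €80,625.0000 + €101,529.7031… = €932,154.70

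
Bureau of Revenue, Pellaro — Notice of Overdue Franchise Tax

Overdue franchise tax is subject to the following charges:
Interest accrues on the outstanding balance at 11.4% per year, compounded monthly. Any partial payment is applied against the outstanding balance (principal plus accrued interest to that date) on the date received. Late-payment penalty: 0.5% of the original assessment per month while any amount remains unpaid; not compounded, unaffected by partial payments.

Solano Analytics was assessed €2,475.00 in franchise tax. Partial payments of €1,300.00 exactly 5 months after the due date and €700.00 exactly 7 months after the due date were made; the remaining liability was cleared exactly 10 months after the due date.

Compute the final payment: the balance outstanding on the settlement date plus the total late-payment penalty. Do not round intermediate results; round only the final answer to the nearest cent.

Monthly rate = 11.4% ÷ 12 = 0.95%
Balance at month 5: €2,475.0000 × (1 + 0.0095)^5 = €2,594.8175…
After €1,300.00 payment: €2,594.8175… − €1,300.00 = €1,294.8175…
Balance at month 7: €1,294.8175… × (1 + 0.0095)^2 = €1,319.5359…
After €700.00 payment: €1,319.5359… − €700.00 = €619.5359…
Balance at month 10: €619.5359… × (1 + 0.0095)^3 = €637.3609…
Penalty: 10 × 0.5% × €2,475.00 = €123.75
Final settlement = outstanding balance + penalty = €637.3609… + €123.75 = €761.11

€761.11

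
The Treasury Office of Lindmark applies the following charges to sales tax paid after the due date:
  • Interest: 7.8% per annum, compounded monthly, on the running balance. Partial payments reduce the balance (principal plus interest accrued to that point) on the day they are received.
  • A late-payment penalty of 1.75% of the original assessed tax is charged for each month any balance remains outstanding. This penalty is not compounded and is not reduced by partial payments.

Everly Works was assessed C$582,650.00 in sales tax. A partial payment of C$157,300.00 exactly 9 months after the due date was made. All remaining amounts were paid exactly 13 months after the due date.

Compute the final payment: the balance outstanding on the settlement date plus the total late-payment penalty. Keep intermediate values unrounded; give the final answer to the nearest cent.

Monthly rate = 7.8% ÷ 12 = 0.65%
Balance at month 9: C$582,650.0000 × (1 + 0.0065)^9 = C$617,634.8084…
After C$157,300.00 payment: C$617,634.8084… − C$157,300.00 = C$460,334.8084…
Balance at month 13: C$460,334.8084… × (1 + 0.0065)^4 = C$472,420.7148…
Penalty: 13 × 1.75% × C$582,650.00 = C$132,552.88…
Final settlement = outstanding balance + penalty = C$472,420.7148… + C$132,552.88… = C$604,973.59

C$604,973.59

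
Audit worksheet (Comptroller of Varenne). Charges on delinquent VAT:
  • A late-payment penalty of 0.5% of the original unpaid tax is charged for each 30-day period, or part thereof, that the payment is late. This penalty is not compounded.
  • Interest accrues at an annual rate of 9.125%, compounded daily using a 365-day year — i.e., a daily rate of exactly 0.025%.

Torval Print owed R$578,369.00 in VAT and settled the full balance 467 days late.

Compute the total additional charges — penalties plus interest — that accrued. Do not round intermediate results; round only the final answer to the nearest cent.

Penalty periods: ⌈467/30⌉ = 16; penalty = 16 × 0.5% × R$578,369.00 = R$46,269.52
Interest: R$578,369.00 × ((1 + 0.00025)^467 − 1) = R$578,369.00 × 0.12382204… = R$71,614.8276…
Penalties + interest = R$46,269.5200 + R$71,614.8276… = R$117,884.35

R$117,884.35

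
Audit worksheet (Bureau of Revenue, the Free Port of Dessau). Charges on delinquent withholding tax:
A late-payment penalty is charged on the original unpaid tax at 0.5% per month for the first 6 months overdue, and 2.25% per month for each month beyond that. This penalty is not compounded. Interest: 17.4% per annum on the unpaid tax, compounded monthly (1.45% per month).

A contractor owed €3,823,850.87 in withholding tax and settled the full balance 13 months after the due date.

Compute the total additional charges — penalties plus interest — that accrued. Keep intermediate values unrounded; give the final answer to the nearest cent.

€1,503,935.29

Penalty, months 1–6: 6 × 0.5% × €3,823,850.87 = €114,715.53…
Penalty, months 7–13: 7 × 2.25% × €3,823,850.87 = €602,256.51…
Interest: €3,823,850.87 × ((1 + 0.0145)^13 − 1) = €3,823,850.87 × 0.2058039… = €786,963.2480…
Penalties + interest = €716,972.0381… + €786,963.2480… = €1,503,935.29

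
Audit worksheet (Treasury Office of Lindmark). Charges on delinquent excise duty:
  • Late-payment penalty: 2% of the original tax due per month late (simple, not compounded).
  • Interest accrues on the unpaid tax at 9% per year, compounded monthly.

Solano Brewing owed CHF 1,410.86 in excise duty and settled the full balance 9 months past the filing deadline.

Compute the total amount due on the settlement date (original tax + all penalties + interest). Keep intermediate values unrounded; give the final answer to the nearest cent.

CHF 1,762.96

Late-payment penalty = 2% × CHF 1,410.86 × 9 mo = CHF 253.95…
Interest (9%/yr ÷ 12 = 0.75%/month): CHF 1,410.86 × ((1 + 0.0075)^9 − 1) = CHF 98.1406…
Total = CHF 1,410.86 + CHF 253.9548 + CHF 98.1406… = CHF 1,762.96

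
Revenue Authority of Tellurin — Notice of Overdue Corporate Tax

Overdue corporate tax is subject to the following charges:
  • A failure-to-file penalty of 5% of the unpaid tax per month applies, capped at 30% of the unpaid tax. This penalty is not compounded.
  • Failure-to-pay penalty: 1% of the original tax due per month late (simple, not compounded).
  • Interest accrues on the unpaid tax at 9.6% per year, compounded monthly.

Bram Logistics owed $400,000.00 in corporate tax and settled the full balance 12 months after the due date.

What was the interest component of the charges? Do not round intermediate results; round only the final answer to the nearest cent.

Interest (9.6%/yr ÷ 12 = 0.8%/month): $400,000.00 × ((1 + 0.008)^12 − 1) = $40,135.4775…

$40,135.48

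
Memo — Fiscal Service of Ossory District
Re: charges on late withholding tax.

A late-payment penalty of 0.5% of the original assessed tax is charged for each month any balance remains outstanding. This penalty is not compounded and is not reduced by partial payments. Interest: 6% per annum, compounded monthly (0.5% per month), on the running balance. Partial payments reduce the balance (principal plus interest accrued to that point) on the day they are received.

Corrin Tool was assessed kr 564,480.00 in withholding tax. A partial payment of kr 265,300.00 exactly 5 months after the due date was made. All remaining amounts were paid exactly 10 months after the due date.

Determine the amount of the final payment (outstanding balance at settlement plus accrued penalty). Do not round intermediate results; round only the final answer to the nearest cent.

Balance at month 5: kr 564,480.0000 × (1 + 0.005)^5 = kr 578,733.8274…
After kr 265,300.00 payment: kr 578,733.8274… − kr 265,300.00 = kr 313,433.8274…
Balance at month 10: kr 313,433.8274… × (1 + 0.005)^5 = kr 321,348.4243…
Penalty: 10 × 0.5% × kr 564,480.00 = kr 28,224.00
Final settlement = outstanding balance + penalty = kr 321,348.4243… + kr 28,224.00 = kr 349,572.42

kr 349,572.42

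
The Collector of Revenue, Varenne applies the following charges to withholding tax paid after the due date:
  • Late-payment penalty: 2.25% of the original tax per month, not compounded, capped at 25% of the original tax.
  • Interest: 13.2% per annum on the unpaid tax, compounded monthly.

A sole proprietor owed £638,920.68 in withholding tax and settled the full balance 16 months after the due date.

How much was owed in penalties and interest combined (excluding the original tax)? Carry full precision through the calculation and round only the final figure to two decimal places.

£281,951.05

Penalty (uncapped): 16 × 2.25% × £638,920.68 = £230,011.44…; cap = 25% × £638,920.68 = £159,730.17 → penalty = £159,730.17
Interest (13.2%/yr ÷ 12 = 1.1%/month): £638,920.68 × ((1 + 0.011)^16 − 1) = £122,220.8776…
Penalties + interest = £159,730.1700 + £122,220.8776… = £281,951.05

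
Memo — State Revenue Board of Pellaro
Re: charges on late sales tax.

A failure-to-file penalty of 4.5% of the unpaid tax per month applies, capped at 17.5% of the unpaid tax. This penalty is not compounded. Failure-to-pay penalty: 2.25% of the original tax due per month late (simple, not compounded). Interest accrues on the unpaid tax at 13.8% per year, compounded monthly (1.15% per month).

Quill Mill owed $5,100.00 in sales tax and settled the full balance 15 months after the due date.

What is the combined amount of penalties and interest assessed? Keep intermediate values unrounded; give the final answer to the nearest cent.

Failure-to-file: 15 × 4.5% × $5,100.00 = $3,442.50, capped at 17.5% × $5,100.00 = $892.50
Failure-to-pay penalty = 2.25% × $5,100.00 × 15 mo = $1,721.25
Interest: $5,100.00 × ((1 + 0.0115)^15 − 1) = $5,100.00 × 0.1871027… = $954.2240…
Penalties + interest = $2,613.7500 + $954.2240… = $3,567.97

$3,567.97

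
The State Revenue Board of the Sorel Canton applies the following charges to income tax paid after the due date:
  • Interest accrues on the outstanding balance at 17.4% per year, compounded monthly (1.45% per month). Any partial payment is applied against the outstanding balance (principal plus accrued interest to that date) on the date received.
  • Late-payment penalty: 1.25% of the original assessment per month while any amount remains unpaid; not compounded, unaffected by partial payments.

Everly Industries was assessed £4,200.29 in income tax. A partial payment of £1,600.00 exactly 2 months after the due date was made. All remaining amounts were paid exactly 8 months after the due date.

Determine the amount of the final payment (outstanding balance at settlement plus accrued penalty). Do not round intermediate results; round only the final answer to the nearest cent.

Balance at month 2: £4,200.2900 × (1 + 0.0145)^2 = £4,322.9815…
After £1,600.00 payment: £4,322.9815… − £1,600.00 = £2,722.9815…
Balance at month 8: £2,722.9815… × (1 + 0.0145)^6 = £2,968.6364…
Penalty: 8 × 1.25% × £4,200.29 = £420.03…
Final settlement = outstanding balance + penalty = £2,968.6364… + £420.03… = £3,388.67

£3,388.67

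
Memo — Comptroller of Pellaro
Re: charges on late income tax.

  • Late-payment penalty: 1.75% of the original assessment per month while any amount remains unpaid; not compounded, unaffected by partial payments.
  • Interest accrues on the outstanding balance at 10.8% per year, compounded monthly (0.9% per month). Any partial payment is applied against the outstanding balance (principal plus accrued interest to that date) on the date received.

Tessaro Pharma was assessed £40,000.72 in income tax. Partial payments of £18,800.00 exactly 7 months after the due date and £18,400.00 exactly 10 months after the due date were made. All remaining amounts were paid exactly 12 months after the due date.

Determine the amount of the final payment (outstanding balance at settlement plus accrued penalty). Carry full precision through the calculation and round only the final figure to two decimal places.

£14,547.28

Balance at month 7: £40,000.7200 × (1 + 0.009)^7 = £42,589.8364…
After £18,800.00 payment: £42,589.8364… − £18,800.00 = £23,789.8364…
Balance at month 10: £23,789.8364… × (1 + 0.009)^3 = £24,437.9603…
After £18,400.00 payment: £24,437.9603… − £18,400.00 = £6,037.9603…
Balance at month 12: £6,037.9603… × (1 + 0.009)^2 = £6,147.1327…
Penalty: 12 × 1.75% × £40,000.72 = £8,400.15…
Final settlement = outstanding balance + penalty = £6,147.1327… + £8,400.15… = £14,547.28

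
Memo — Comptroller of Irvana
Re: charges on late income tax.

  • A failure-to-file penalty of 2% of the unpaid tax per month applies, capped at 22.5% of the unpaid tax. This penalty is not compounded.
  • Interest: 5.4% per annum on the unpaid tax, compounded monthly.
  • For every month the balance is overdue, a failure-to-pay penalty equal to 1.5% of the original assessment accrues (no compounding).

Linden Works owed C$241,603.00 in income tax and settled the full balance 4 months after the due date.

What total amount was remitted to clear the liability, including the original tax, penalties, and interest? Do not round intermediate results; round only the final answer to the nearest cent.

C$279,805.72

Failure-to-file: 4 × 2% × C$241,603.00 = C$19,328.24 (under the 22.5% cap)
Failure-to-pay penalty = 1.5% × C$241,603.00 × 4 mo = C$14,496.18
Interest (5.4%/yr ÷ 12 = 0.45%/month): C$241,603.00 × ((1 + 0.0045)^4 − 1) = C$4,378.2969…
Total = C$241,603.00 + C$33,824.4200 + C$4,378.2969… = C$279,805.72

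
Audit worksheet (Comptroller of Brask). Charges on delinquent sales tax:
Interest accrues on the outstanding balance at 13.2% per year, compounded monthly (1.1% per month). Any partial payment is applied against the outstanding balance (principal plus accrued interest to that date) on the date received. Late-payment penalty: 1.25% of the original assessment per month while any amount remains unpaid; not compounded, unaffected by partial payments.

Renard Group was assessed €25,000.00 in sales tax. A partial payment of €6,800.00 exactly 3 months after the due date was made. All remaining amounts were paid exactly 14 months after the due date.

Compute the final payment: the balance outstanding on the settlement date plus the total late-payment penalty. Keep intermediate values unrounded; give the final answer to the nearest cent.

Balance at month 3: €25,000.0000 × (1 + 0.011)^3 = €25,834.1083…
After €6,800.00 payment: €25,834.1083… − €6,800.00 = €19,034.1083…
Balance at month 14: €19,034.1083… × (1 + 0.011)^11 = €21,468.1809…
Penalty: 14 × 1.25% × €25,000.00 = €4,375.00
Final settlement = outstanding balance + penalty = €21,468.1809… + €4,375.00 = €25,843.18

€25,843.18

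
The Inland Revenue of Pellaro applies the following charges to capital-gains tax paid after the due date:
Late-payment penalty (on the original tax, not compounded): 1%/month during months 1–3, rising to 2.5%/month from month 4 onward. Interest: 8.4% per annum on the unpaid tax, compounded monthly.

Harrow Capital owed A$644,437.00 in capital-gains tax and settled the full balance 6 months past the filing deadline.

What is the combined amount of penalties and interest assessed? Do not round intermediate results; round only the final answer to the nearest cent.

Penalty, months 1–3: 3 × 1% × A$644,437.00 = A$19,333.11
Penalty, months 4–6: 3 × 2.5% × A$644,437.00 = A$48,332.78…
Interest (8.4%/yr ÷ 12 = 0.7%/month): A$644,437.00 × ((1 + 0.007)^6 − 1) = A$27,544.4593…
Penalties + interest = A$67,665.8850 + A$27,544.4593… = A$95,210.34

A$95,210.34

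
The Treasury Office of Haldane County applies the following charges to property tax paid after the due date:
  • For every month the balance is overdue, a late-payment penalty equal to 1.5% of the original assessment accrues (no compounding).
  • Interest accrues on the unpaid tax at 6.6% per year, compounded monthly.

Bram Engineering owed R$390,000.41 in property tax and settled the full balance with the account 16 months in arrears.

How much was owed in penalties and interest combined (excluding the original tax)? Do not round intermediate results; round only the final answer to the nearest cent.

R$129,372.83

Late-payment penalty: 16 × 1.5% × R$390,000.41 = R$93,600.10…
Interest (6.6%/yr ÷ 12 = 0.55%/month): R$390,000.41 × ((1 + 0.0055)^16 − 1) = R$35,772.7321…
Penalties + interest = R$93,600.0984 + R$35,772.7321… = R$129,372.83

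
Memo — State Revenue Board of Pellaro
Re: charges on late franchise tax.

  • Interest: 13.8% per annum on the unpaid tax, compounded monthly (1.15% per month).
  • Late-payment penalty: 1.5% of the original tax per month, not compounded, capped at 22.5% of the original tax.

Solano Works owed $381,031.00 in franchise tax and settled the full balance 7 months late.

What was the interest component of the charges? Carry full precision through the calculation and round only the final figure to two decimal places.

Interest: $381,031.00 × ((1 + 0.0115)^7 − 1) = $381,031.00 × 0.0833311… = $31,751.7312…

$31,751.73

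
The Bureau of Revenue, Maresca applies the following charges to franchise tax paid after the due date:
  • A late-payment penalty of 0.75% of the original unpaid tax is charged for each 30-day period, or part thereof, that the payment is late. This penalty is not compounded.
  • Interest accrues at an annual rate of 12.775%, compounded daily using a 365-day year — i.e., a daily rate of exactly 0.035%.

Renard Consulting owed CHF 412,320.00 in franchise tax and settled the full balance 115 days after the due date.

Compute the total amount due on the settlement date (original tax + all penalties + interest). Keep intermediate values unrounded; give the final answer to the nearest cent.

Penalty periods: ⌈115/30⌉ = 4; penalty = 4 × 0.75% × CHF 412,320.00 = CHF 12,369.60
Interest: CHF 412,320.00 × ((1 + 0.00035)^115 − 1) = CHF 412,320.00 × 0.04106368… = CHF 16,931.3758…
Total = CHF 412,320.00 + CHF 12,369.6000 + CHF 16,931.3758… = CHF 441,620.98

CHF 441,620.98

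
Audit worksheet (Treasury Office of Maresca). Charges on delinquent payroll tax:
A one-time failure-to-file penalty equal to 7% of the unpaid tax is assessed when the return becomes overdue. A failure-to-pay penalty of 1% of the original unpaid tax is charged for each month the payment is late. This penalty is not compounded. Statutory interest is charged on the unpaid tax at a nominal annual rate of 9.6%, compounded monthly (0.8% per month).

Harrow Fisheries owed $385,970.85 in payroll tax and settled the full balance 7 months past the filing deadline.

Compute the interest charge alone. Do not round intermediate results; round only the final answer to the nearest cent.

Interest: $385,970.85 × ((1 + 0.008)^7 − 1) = $385,970.85 × 0.0573621… = $22,140.0846…

$22,140.08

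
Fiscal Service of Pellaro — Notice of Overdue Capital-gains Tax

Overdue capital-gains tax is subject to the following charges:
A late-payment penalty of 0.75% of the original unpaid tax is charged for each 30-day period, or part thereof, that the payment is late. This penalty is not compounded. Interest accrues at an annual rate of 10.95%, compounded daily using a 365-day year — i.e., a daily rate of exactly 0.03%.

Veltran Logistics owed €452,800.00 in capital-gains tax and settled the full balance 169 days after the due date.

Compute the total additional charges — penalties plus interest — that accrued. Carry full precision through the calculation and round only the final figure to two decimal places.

Penalty periods: ⌈169/30⌉ = 6; penalty = 6 × 0.75% × €452,800.00 = €20,376.00
Interest: €452,800.00 × ((1 + 0.0003)^169 − 1) = €452,800.00 × 0.05199924… = €23,545.2581…
Penalties + interest = €20,376.0000 + €23,545.2581… = €43,921.26

€43,921.26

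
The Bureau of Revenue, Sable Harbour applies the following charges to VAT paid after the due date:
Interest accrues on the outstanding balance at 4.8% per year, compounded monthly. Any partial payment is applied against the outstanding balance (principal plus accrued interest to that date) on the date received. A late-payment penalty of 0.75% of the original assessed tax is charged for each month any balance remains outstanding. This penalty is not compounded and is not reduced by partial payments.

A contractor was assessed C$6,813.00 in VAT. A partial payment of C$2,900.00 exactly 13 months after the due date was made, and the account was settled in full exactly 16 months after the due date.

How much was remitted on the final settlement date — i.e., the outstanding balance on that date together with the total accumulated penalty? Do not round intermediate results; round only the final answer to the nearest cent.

Monthly rate = 4.8% ÷ 12 = 0.4%
Balance at month 13: C$6,813.0000 × (1 + 0.004)^13 = C$7,175.9046…
After C$2,900.00 payment: C$7,175.9046… − C$2,900.00 = C$4,275.9046…
Balance at month 16: C$4,275.9046… × (1 + 0.004)^3 = C$4,327.4210…
Penalty: 16 × 0.75% × C$6,813.00 = C$817.56
Final settlement = outstanding balance + penalty = C$4,327.4210… + C$817.56 = C$5,144.98

C$5,144.98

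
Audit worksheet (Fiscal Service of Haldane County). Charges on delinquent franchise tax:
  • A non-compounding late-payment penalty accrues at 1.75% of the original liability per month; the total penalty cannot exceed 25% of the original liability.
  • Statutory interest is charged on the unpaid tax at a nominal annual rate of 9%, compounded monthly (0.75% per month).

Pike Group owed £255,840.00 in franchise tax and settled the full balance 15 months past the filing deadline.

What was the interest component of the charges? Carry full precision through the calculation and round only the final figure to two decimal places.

Interest: £255,840.00 × ((1 + 0.0075)^15 − 1) = £255,840.00 × 0.1186026… = £30,343.2877…

£30,343.29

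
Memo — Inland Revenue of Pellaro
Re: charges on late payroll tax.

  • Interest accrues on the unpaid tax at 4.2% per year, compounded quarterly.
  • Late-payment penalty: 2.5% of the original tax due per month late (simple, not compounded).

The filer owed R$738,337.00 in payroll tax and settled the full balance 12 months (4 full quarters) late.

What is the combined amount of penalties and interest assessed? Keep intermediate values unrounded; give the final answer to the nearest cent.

R$253,003.09

Late-payment penalty = 2.5% × R$738,337.00 × 12 mo = R$221,501.10
Interest (4.2%/yr ÷ 4 = 1.05%/quarter): R$738,337.00 × ((1 + 0.0105)^4 − 1) = R$31,501.9918…
Penalties + interest = R$221,501.1000 + R$31,501.9918… = R$253,003.09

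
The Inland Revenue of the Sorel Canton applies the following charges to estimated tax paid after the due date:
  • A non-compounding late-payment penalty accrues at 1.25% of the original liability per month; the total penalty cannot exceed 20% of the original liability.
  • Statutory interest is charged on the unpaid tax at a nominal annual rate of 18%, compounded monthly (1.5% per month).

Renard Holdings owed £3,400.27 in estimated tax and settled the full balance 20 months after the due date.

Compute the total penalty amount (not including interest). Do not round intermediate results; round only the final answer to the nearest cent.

Penalty (uncapped): 20 × 1.25% × £3,400.27 = £850.07…; cap = 20% × £3,400.27 = £680.05… → penalty = £680.05…

£680.05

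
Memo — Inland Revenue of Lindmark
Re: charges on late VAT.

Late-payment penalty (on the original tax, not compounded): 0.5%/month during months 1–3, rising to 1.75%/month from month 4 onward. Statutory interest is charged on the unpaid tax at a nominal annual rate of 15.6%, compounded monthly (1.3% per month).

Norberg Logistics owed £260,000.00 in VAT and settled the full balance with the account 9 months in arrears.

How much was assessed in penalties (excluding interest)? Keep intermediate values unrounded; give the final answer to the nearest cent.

Penalty, months 1–3: 3 × 0.5% × £260,000.00 = £3,900.00
Penalty, months 4–9: 6 × 1.75% × £260,000.00 = £27,300.00
Total penalty = £3,900.00 + £27,300.00 = £31,200.00

£31,200.00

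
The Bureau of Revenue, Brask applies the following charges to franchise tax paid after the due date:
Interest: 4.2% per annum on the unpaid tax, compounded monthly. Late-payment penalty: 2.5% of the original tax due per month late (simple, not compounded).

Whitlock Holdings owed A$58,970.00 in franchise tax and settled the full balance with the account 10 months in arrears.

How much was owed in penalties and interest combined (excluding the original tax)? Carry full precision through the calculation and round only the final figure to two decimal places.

Late-payment penalty = 2.5% × A$58,970.00 × 10 mo = A$14,742.50
Interest (4.2%/yr ÷ 12 = 0.35%/month): A$58,970.00 × ((1 + 0.0035)^10 − 1) = A$2,096.7625…
Penalties + interest = A$14,742.5000 + A$2,096.7625… = A$16,839.26

A$16,839.26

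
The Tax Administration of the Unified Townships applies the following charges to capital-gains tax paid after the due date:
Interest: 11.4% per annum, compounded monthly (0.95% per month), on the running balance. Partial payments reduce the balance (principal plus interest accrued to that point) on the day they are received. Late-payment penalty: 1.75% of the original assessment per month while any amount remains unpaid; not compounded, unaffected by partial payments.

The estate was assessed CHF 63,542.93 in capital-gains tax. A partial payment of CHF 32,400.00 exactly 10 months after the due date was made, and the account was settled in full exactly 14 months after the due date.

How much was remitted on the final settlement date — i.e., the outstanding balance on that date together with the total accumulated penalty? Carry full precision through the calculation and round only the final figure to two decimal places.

CHF 54,455.52

Balance at month 10: CHF 63,542.9300 × (1 + 0.0095)^10 = CHF 69,844.2196…
After CHF 32,400.00 payment: CHF 69,844.2196… − CHF 32,400.00 = CHF 37,444.2196…
Balance at month 14: CHF 37,444.2196… × (1 + 0.0095)^4 = CHF 38,887.5047…
Penalty: 14 × 1.75% × CHF 63,542.93 = CHF 15,568.02…
Final settlement = outstanding balance + penalty = CHF 38,887.5047… + CHF 15,568.02… = CHF 54,455.52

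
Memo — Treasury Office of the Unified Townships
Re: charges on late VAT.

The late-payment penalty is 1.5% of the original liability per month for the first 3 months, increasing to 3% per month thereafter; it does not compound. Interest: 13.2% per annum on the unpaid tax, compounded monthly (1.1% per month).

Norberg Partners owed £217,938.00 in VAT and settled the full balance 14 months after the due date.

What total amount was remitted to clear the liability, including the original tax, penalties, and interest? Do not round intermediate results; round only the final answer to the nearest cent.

Penalty, months 1–3: 3 × 1.5% × £217,938.00 = £9,807.21
Penalty, months 4–14: 11 × 3% × £217,938.00 = £71,919.54
Interest: £217,938.00 × ((1 + 0.011)^14 − 1) = £217,938.00 × 0.1655105… = £36,071.0203…
Total = £217,938.00 + £81,726.7500 + £36,071.0203… = £335,735.77

£335,735.77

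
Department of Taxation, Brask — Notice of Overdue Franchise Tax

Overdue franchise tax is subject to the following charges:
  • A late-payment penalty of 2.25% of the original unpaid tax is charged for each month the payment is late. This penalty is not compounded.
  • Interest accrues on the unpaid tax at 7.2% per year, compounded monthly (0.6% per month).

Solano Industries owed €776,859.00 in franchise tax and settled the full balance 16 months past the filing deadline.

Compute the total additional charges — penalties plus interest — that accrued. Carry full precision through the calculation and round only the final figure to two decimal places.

Late-payment penalty = 2.25% × €776,859.00 × 16 mo = €279,669.24
Interest: €776,859.00 × ((1 + 0.006)^16 − 1) = €776,859.00 × 0.1004434… = €78,030.3228…
Penalties + interest = €279,669.2400 + €78,030.3228… = €357,699.56

€357,699.56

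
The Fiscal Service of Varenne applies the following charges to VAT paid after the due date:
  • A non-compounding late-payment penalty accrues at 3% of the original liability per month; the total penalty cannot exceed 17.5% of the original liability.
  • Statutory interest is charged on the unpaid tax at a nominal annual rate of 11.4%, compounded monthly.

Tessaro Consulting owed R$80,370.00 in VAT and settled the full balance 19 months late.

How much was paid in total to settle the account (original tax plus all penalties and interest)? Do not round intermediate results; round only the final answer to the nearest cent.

R$110,251.25

Penalty (uncapped): 19 × 3% × R$80,370.00 = R$45,810.90; cap = 17.5% × R$80,370.00 = R$14,064.75 → penalty = R$14,064.75
Interest (11.4%/yr ÷ 12 = 0.95%/month): R$80,370.00 × ((1 + 0.0095)^19 − 1) = R$15,816.4975…
Total = R$80,370.00 + R$14,064.7500 + R$15,816.4975… = R$110,251.25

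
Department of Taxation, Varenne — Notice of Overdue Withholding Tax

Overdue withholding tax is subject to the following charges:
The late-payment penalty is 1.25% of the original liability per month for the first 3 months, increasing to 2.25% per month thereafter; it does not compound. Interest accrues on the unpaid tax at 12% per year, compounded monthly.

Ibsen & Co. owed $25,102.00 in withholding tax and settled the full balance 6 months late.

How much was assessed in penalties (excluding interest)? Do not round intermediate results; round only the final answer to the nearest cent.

Penalty, months 1–3: 3 × 1.25% × $25,102.00 = $941.33…
Penalty, months 4–6: 3 × 2.25% × $25,102.00 = $1,694.39…
Total penalty = $941.33… + $1,694.39… = $2,635.71

$2,635.71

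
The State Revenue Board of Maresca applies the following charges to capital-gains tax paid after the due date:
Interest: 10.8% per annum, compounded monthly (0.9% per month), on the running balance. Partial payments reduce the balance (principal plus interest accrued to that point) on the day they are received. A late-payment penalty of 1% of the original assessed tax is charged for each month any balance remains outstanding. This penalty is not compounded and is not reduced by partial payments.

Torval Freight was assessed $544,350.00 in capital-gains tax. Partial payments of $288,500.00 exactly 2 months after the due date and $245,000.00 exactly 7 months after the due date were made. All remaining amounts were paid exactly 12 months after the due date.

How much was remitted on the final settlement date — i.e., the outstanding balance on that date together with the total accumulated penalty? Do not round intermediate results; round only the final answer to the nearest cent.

Balance at month 2: $544,350.0000 × (1 + 0.009)^2 = $554,192.3924…
After $288,500.00 payment: $554,192.3924… − $288,500.00 = $265,692.3924…
Balance at month 7: $265,692.3924… × (1 + 0.009)^5 = $277,865.7065…
After $245,000.00 payment: $277,865.7065… − $245,000.00 = $32,865.7065…
Balance at month 12: $32,865.7065… × (1 + 0.009)^5 = $34,371.5252…
Penalty: 12 × 1% × $544,350.00 = $65,322.00
Final settlement = outstanding balance + penalty = $34,371.5252… + $65,322.00 = $99,693.53

$99,693.53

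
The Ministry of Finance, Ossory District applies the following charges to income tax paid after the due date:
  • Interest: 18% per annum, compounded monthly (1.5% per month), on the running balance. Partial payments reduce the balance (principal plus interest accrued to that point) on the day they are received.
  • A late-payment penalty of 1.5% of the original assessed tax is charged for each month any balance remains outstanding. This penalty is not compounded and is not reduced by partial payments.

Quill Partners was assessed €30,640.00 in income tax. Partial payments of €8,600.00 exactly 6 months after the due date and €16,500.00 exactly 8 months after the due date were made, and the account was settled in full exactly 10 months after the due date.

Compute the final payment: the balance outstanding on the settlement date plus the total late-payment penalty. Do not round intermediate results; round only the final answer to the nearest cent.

€14,028.53

Balance at month 6: €30,640.0000 × (1 + 0.015)^6 = €33,503.1016…
After €8,600.00 payment: €33,503.1016… − €8,600.00 = €24,903.1016…
Balance at month 8: €24,903.1016… × (1 + 0.015)^2 = €25,655.7979…
After €16,500.00 payment: €25,655.7979… − €16,500.00 = €9,155.7979…
Balance at month 10: €9,155.7979… × (1 + 0.015)^2 = €9,432.5318…
Penalty: 10 × 1.5% × €30,640.00 = €4,596.00
Final settlement = outstanding balance + penalty = €9,432.5318… + €4,596.00 = €14,028.53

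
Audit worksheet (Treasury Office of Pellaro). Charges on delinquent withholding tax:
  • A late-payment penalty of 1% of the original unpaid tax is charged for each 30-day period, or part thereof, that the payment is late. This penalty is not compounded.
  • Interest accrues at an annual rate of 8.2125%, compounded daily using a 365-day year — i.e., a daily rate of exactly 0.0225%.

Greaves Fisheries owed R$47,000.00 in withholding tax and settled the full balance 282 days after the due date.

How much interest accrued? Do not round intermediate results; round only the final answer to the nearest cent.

Interest: R$47,000.00 × ((1 + 0.000225)^282 − 1) = R$47,000.00 × 0.06549860… = R$3,078.4344…

R$3,078.43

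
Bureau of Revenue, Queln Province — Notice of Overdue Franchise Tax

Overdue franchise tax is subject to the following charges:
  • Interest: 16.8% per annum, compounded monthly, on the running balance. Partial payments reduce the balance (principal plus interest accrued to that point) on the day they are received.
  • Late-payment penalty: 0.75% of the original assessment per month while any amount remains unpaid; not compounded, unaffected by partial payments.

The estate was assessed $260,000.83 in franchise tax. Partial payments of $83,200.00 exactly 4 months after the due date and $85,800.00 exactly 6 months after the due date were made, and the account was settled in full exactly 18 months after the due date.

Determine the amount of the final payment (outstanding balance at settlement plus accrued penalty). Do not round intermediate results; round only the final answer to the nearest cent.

Monthly rate = 16.8% ÷ 12 = 1.4%
Balance at month 4: $260,000.8300 × (1 + 0.014)^4 = $274,869.5012…
After $83,200.00 payment: $274,869.5012… − $83,200.00 = $191,669.5012…
Balance at month 6: $191,669.5012… × (1 + 0.014)^2 = $197,073.8145…
After $85,800.00 payment: $197,073.8145… − $85,800.00 = $111,273.8145…
Balance at month 18: $111,273.8145… × (1 + 0.014)^12 = $131,476.5913…
Penalty: 18 × 0.75% × $260,000.83 = $35,100.11…
Final settlement = outstanding balance + penalty = $131,476.5913… + $35,100.11… = $166,576.70

$166,576.70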